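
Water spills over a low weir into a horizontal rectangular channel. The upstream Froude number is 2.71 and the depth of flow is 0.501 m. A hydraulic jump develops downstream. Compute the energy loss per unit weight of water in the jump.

ΔE = 0.492 m

Fr₁ = 2.71 (given).
Bélanger equation: y₂/y₁ = ½[√(1 + 8Fr₁²) − 1] = ½[√59.75 − 1] = 3.36.
y₂ = 3.36 × 0.501 = 1.69 m.
Head loss: ΔE = (y₂ − y₁)³/(4y₁y₂) = (1.69 − 0.501)³/(4×0.501×1.69) = 1.66/3.38 = 0.492 m.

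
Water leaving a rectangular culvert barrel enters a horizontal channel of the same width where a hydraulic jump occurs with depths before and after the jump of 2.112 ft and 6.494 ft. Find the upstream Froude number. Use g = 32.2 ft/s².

For a rectangular channel the momentum equation gives q² = ½·g·y₁·y₂·(y₁ + y₂) = ½×32.2×2.112×6.494×8.606 = 1900.
q = √1900 = 43.59 ft²/s.
V₁ = q/y₁ = 20.64 ft/s; Fr₁ = V₁/√(g·y₁) = 2.503.

Fr₁ = 2.503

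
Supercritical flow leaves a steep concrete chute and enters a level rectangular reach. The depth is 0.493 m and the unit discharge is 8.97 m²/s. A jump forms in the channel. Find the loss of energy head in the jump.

V₁ = q/y₁ = 8.97/0.493 = 18.2 m/s. Fr₁ = V₁/√(g·y₁) = 18.2/√(9.81×0.493) = 8.27.
Sequent-depth ratio: y₂/y₁ = ½[√(1 + 8Fr₁²) − 1] = ½[√548.6 − 1] = 11.2.
y₂ = 11.2 × 0.493 = 5.53 m.
Head loss: ΔE = (y₂ − y₁)³/(4y₁y₂) = (5.53 − 0.493)³/(4×0.493×5.53) = 128/10.9 = 11.7 m.

ΔE = 11.7 m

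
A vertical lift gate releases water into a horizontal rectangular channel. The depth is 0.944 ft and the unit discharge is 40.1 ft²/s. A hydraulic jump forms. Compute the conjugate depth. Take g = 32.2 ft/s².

V₁ = q/y₁ = 40.1/0.944 = 42.5 ft/s. Fr₁ = V₁/√(g·y₁) = 42.5/√(32.2×0.944) = 7.70.
Conjugate-depth relation: y₂/y₁ = ½[√(1 + 8Fr₁²) − 1] = ½[√475.9 − 1] = 10.4.
y₂ = 10.4 × 0.944 = 9.82 ft.

y₂ = 9.82 ft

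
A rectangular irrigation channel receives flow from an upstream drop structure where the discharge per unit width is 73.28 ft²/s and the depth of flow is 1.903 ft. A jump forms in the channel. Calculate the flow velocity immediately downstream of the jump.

V₁ = q/y₁ = 73.28/1.903 = 38.51 ft/s. Fr₁ = V₁/√(g·y₁) = 38.51/√(32.2×1.903) = 4.919.
From the momentum equation for a rectangular channel, y₂/y₁ = ½[√(1 + 8Fr₁²) − 1] = ½[√194.59 − 1] = 6.475.
y₂ = 6.475 × 1.903 = 12.32 ft.
V₂ = q/y₂ = 73.28/12.32 = 5.947 ft/s.

V₂ = 5.947 ft/s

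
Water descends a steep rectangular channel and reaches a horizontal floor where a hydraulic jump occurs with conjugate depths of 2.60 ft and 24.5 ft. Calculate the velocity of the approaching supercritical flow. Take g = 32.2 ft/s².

V₁ = 64.1 ft/s

For a rectangular channel the momentum equation gives q² = ½·g·y₁·y₂·(y₁ + y₂) = ½×32.2×2.60×24.5×27.1 = 27793.
q = √27793 = 167 ft²/s.
V₁ = q/y₁ = 167/2.60 = 64.1 ft/s.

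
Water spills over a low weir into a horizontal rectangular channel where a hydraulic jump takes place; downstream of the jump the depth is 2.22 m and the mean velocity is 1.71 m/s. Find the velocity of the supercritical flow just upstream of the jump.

V₁ = 7.77 m/s

Fr₂ = V₂/√(g·y₂) = 1.71/√(9.81×2.22) = 0.366.
From the momentum equation (using Fr₂), y₁/y₂ = ½[√(1 + 8Fr₂²) − 1] = ½[√2.074 − 1] = 0.220.
y₁ = 0.220 × 2.22 = 0.489 m.
V₁ = q/y₁ = 3.80/0.489 = 7.77 m/s.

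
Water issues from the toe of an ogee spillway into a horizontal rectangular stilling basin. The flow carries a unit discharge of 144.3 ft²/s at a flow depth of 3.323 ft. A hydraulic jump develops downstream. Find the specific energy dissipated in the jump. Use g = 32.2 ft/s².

ΔE = 13.48 ft

V₁ = q/y₁ = 144.3/3.323 = 43.42 ft/s. Fr₁ = V₁/√(g·y₁) = 43.42/√(32.2×3.323) = 4.198.
Conjugate-depth relation: y₂/y₁ = ½[√(1 + 8Fr₁²) − 1] = ½[√141.99 − 1] = 5.458.
y₂ = 5.458 × 3.323 = 18.14 ft.
Head loss: ΔE = (y₂ − y₁)³/(4y₁y₂) = (18.14 − 3.323)³/(4×3.323×18.14) = 3251/241.1 = 13.48 ft.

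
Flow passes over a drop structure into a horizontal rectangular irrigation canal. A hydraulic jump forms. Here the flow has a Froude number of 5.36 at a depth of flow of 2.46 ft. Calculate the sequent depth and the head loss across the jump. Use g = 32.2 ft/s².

Fr₁ = 5.36 (given).
From the momentum equation for a rectangular channel, y₂/y₁ = ½[√(1 + 8Fr₁²) − 1] = ½[√230.8 − 1] = 7.10.
y₂ = 7.10 × 2.46 = 17.5 ft.
V₁ = Fr₁·√(g·y₁) = 5.36×√(32.2×2.46) = 47.7 ft/s; q = V₁·y₁ = 117 ft²/s. V₂ = q/y₂ = 117/17.5 = 6.72 ft/s. E₁ = y₁ + V₁²/2g = 37.8 ft; E₂ = y₂ + V₂²/2g = 18.2 ft. ΔE = E₁ − E₂ = 19.6 ft.

y₂ = 17.5 ft; ΔE = 19.6 ft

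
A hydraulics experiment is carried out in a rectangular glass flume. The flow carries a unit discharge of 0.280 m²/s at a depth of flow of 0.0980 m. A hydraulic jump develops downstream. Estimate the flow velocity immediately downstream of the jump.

V₁ = q/y₁ = 0.280/0.0980 = 2.86 m/s. Fr₁ = V₁/√(g·y₁) = 2.86/√(9.81×0.0980) = 2.91.
From the momentum equation for a rectangular channel, y₂/y₁ = ½[√(1 + 8Fr₁²) − 1] = ½[√68.93 − 1] = 3.65.
y₂ = 3.65 × 0.0980 = 0.358 m.
V₂ = q/y₂ = 0.280/0.358 = 0.783 m/s.

V₂ = 0.783 m/s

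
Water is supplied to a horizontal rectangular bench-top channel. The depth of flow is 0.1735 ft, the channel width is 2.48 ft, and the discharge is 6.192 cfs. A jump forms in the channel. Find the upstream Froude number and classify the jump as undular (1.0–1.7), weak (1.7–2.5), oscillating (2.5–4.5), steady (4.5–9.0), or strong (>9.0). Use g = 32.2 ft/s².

Fr₁ = 6.088; steady jump

q = Q/b = 6.192/2.48 = 2.497 ft²/s; V₁ = q/y₁ = 14.39 ft/s. Fr₁ = V₁/√(g·y₁) = 6.088.
Fr₁ = 6.088 lies in the steady range.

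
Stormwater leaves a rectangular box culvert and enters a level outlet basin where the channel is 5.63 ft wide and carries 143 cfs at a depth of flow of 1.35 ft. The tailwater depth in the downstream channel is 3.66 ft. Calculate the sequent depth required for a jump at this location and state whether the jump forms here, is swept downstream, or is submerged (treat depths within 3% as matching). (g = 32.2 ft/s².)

q = Q/b = 143/5.63 = 25.4 ft²/s; V₁ = q/y₁ = 18.8 ft/s. Fr₁ = V₁/√(g·y₁) = 2.85.
By Bélanger, y₂/y₁ = ½[√(1 + 8Fr₁²) − 1] = ½[√66.15 − 1] = 3.57.
y₂ = 3.57 × 1.35 = 4.81 ft.
Tailwater y_tw = 3.66 ft: y_tw < y₂, so the jump is swept downstream.

y₂ = 4.81 ft; the jump is swept downstream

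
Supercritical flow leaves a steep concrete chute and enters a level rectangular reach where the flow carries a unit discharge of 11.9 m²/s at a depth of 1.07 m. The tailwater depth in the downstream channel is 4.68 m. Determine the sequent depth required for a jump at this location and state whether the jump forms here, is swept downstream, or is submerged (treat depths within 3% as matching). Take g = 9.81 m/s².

y₂ = 4.69 m; the jump forms here

V₁ = q/y₁ = 11.9/1.07 = 11.1 m/s. Fr₁ = V₁/√(g·y₁) = 11.1/√(9.81×1.07) = 3.43.
From the momentum equation for a rectangular channel, y₂/y₁ = ½[√(1 + 8Fr₁²) − 1] = ½[√95.27 − 1] = 4.38.
y₂ = 4.38 × 1.07 = 4.69 m.
Tailwater y_tw = 4.68 m: y_tw ≈ y₂, so the jump forms here.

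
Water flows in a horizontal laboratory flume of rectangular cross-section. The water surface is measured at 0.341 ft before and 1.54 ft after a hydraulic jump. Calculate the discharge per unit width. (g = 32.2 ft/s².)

q = 3.99 ft²/s

For a rectangular channel the momentum equation gives q² = ½·g·y₁·y₂·(y₁ + y₂) = ½×32.2×0.341×1.54×1.88 = 15.9.
q = √15.9 = 3.99 ft²/s.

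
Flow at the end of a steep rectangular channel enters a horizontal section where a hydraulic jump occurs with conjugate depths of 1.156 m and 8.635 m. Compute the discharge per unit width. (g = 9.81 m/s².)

For a rectangular channel the momentum equation gives q² = ½·g·y₁·y₂·(y₁ + y₂) = ½×9.81×1.156×8.635×9.791 = 479.4.
q = √479.4 = 21.89 m²/s.

q = 21.89 m²/s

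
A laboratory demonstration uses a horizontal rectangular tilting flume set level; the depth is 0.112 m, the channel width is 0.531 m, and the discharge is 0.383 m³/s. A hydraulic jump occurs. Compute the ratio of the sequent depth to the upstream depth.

q = Q/b = 0.383/0.531 = 0.721 m²/s; V₁ = q/y₁ = 6.44 m/s. Fr₁ = V₁/√(g·y₁) = 6.14.
By Bélanger, y₂/y₁ = ½[√(1 + 8Fr₁²) − 1] = ½[√303.0 − 1] = 8.20.

y₂/y₁ = 8.20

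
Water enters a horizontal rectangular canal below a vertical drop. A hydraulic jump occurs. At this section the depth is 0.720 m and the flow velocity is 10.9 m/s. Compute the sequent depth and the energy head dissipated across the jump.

y₂ = 3.83 m; ΔE = 2.73 m

Fr₁ = V₁/√(g·y₁) = 10.9/√(9.81×0.720) = 4.10.
Conjugate-depth relation: y₂/y₁ = ½[√(1 + 8Fr₁²) − 1] = ½[√135.6 − 1] = 5.32.
y₂ = 5.32 × 0.720 = 3.83 m.
Head loss: ΔE = (y₂ − y₁)³/(4y₁y₂) = (3.83 − 0.720)³/(4×0.720×3.83) = 30.1/11.0 = 2.73 m.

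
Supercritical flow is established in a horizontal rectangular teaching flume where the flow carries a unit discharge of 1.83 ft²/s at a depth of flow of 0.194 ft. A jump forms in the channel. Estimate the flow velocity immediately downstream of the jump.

V₂ = 1.94 ft/s

V₁ = q/y₁ = 1.83/0.194 = 9.43 ft/s. Fr₁ = V₁/√(g·y₁) = 9.43/√(32.2×0.194) = 3.77.
From the momentum equation for a rectangular channel, y₂/y₁ = ½[√(1 + 8Fr₁²) − 1] = ½[√115.0 − 1] = 4.86.
y₂ = 4.86 × 0.194 = 0.943 ft.
V₂ = q/y₂ = 1.83/0.943 = 1.94 ft/s.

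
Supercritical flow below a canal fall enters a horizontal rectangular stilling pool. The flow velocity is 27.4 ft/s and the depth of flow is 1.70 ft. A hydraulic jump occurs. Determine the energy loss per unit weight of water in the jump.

ΔE = 4.75 ft

Fr₁ = V₁/√(g·y₁) = 27.4/√(32.2×1.70) = 3.70.
Sequent-depth ratio: y₂/y₁ = ½[√(1 + 8Fr₁²) − 1] = ½[√110.7 − 1] = 4.76.
y₂ = 4.76 × 1.70 = 8.09 ft.
Head loss: ΔE = (y₂ − y₁)³/(4y₁y₂) = (8.09 − 1.70)³/(4×1.70×8.09) = 261/55.0 = 4.75 ft.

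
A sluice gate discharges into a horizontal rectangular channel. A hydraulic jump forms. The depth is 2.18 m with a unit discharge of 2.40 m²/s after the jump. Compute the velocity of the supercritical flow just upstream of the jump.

V₂ = q/y₂ = 2.40/2.18 = 1.10 m/s; Fr₂ = V₂/√(g·y₂) = 0.238.
From the momentum equation (using Fr₂), y₁/y₂ = ½[√(1 + 8Fr₂²) − 1] = ½[√1.453 − 1] = 0.103.
y₁ = 0.103 × 2.18 = 0.224 m.
V₁ = q/y₁ = 2.40/0.224 = 10.7 m/s.

V₁ = 10.7 m/s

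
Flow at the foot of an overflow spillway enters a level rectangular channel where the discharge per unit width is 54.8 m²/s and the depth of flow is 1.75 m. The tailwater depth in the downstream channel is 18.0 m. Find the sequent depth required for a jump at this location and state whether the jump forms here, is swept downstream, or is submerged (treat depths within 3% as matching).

V₁ = q/y₁ = 54.8/1.75 = 31.3 m/s. Fr₁ = V₁/√(g·y₁) = 31.3/√(9.81×1.75) = 7.56.
From the momentum equation for a rectangular channel, y₂/y₁ = ½[√(1 + 8Fr₁²) − 1] = ½[√457.9 − 1] = 10.2.
y₂ = 10.2 × 1.75 = 17.8 m.
Tailwater y_tw = 18.0 m: y_tw ≈ y₂, so the jump forms here.

y₂ = 17.8 m; the jump forms here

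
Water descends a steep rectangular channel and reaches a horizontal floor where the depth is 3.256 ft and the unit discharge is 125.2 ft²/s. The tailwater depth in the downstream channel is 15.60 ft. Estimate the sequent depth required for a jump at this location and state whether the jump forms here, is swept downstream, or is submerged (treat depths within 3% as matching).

V₁ = q/y₁ = 125.2/3.256 = 38.45 ft/s. Fr₁ = V₁/√(g·y₁) = 38.45/√(32.2×3.256) = 3.755.
Bélanger equation: y₂/y₁ = ½[√(1 + 8Fr₁²) − 1] = ½[√113.82 − 1] = 4.834.
y₂ = 4.834 × 3.256 = 15.74 ft.
Tailwater y_tw = 15.60 ft: y_tw ≈ y₂, so the jump forms here.

y₂ = 15.74 ft; the jump forms here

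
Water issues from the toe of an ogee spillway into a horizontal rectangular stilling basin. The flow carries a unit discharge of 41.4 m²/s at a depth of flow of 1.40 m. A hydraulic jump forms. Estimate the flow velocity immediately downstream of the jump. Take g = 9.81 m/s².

V₂ = 2.74 m/s

V₁ = q/y₁ = 41.4/1.40 = 29.6 m/s. Fr₁ = V₁/√(g·y₁) = 29.6/√(9.81×1.40) = 7.98.
Conjugate-depth relation: y₂/y₁ = ½[√(1 + 8Fr₁²) − 1] = ½[√510.4 − 1] = 10.8.
y₂ = 10.8 × 1.40 = 15.1 m.
V₂ = q/y₂ = 41.4/15.1 = 2.74 m/s.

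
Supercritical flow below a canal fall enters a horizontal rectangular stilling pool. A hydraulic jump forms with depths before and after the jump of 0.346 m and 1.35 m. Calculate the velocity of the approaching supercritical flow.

V₁ = 5.70 m/s

For a rectangular channel the momentum equation gives q² = ½·g·y₁·y₂·(y₁ + y₂) = ½×9.81×0.346×1.35×1.70 = 3.89.
q = √3.89 = 1.97 m²/s.
V₁ = q/y₁ = 1.97/0.346 = 5.70 m/s.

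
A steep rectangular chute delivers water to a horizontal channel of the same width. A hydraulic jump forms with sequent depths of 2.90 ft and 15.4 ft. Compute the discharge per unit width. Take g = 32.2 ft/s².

For a rectangular channel the momentum equation gives q² = ½·g·y₁·y₂·(y₁ + y₂) = ½×32.2×2.90×15.4×18.3 = 13158.
q = √13158 = 115 ft²/s.

q = 115 ft²/s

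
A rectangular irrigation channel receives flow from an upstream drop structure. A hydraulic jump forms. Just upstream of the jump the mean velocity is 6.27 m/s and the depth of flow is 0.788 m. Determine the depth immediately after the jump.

Fr₁ = V₁/√(g·y₁) = 6.27/√(9.81×0.788) = 2.26.
Conjugate-depth relation: y₂/y₁ = ½[√(1 + 8Fr₁²) − 1] = ½[√41.68 − 1] = 2.73.
y₂ = 2.73 × 0.788 = 2.15 m.

y₂ = 2.15 m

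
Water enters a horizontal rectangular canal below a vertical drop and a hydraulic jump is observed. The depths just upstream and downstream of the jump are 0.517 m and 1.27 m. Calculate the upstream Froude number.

Fr₁ = 2.06

For a rectangular channel the momentum equation gives q² = ½·g·y₁·y₂·(y₁ + y₂) = ½×9.81×0.517×1.27×1.79 = 5.76.
q = √5.76 = 2.40 m²/s.
V₁ = q/y₁ = 4.64 m/s; Fr₁ = V₁/√(g·y₁) = 2.06.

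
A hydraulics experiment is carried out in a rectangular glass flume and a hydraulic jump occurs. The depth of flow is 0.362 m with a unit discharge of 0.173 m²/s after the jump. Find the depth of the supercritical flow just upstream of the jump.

y₁ = 0.0417 m

V₂ = q/y₂ = 0.173/0.362 = 0.478 m/s; Fr₂ = V₂/√(g·y₂) = 0.254.
From the momentum equation (using Fr₂), y₁/y₂ = ½[√(1 + 8Fr₂²) − 1] = ½[√1.515 − 1] = 0.115.
y₁ = 0.115 × 0.362 = 0.0417 m.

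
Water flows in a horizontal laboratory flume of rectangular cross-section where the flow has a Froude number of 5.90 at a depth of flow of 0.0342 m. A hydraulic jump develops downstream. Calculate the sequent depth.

Fr₁ = 5.90 (given).
From the momentum equation for a rectangular channel, y₂/y₁ = ½[√(1 + 8Fr₁²) − 1] = ½[√279.5 − 1] = 7.86.
y₂ = 7.86 × 0.0342 = 0.269 m.

y₂ = 0.269 m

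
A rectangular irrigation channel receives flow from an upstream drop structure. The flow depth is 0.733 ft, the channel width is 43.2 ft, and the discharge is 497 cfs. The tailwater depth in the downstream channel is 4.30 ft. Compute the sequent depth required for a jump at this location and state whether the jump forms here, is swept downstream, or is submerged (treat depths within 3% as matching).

q = Q/b = 497/43.2 = 11.5 ft²/s; V₁ = q/y₁ = 15.7 ft/s. Fr₁ = V₁/√(g·y₁) = 3.23.
Conjugate-depth relation: y₂/y₁ = ½[√(1 + 8Fr₁²) − 1] = ½[√84.50 − 1] = 4.10.
y₂ = 4.10 × 0.733 = 3.00 ft.
Tailwater y_tw = 4.30 ft: y_tw > y₂, so the jump is submerged.

y₂ = 3.00 ft; the jump is submerged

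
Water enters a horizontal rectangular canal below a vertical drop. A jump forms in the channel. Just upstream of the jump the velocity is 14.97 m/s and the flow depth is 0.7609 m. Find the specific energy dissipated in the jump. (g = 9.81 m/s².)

ΔE = 6.439 m

Fr₁ = V₁/√(g·y₁) = 14.97/√(9.81×0.7609) = 5.479.
From the momentum equation for a rectangular channel, y₂/y₁ = ½[√(1 + 8Fr₁²) − 1] = ½[√241.18 − 1] = 7.265.
y₂ = 7.265 × 0.7609 = 5.528 m.
q = V₁·y₁ = 14.97 × 0.7609 = 11.39 m²/s. V₂ = q/y₂ = 11.39/5.528 = 2.061 m/s. E₁ = y₁ + V₁²/2g = 12.18 m; E₂ = y₂ + V₂²/2g = 5.744 m. ΔE = E₁ − E₂ = 6.439 m.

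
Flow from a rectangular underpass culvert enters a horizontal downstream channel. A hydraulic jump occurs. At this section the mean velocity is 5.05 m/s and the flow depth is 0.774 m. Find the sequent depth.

y₂ = 1.66 m

Fr₁ = V₁/√(g·y₁) = 5.05/√(9.81×0.774) = 1.83.
Bélanger equation: y₂/y₁ = ½[√(1 + 8Fr₁²) − 1] = ½[√27.87 − 1] = 2.14.
y₂ = 2.14 × 0.774 = 1.66 m.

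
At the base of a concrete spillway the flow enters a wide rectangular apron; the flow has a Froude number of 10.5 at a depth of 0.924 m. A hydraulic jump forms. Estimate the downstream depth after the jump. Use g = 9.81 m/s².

Fr₁ = 10.5 (given).
Conjugate-depth relation: y₂/y₁ = ½[√(1 + 8Fr₁²) − 1] = ½[√883.0 − 1] = 14.4.
y₂ = 14.4 × 0.924 = 13.3 m.

y₂ = 13.3 m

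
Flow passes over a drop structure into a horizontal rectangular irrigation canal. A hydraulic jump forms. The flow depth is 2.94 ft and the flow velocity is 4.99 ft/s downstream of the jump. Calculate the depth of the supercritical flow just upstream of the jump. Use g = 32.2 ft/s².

Fr₂ = V₂/√(g·y₂) = 4.99/√(32.2×2.94) = 0.513.
From the momentum equation (using Fr₂), y₁/y₂ = ½[√(1 + 8Fr₂²) − 1] = ½[√3.104 − 1] = 0.381.
y₁ = 0.381 × 2.94 = 1.12 ft.

y₁ = 1.12 ft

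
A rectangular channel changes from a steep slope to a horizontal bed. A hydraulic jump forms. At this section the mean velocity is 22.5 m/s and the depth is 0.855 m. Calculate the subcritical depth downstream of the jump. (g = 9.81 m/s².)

y₂ = 8.98 m

Fr₁ = V₁/√(g·y₁) = 22.5/√(9.81×0.855) = 7.77.
Conjugate-depth relation: y₂/y₁ = ½[√(1 + 8Fr₁²) − 1] = ½[√483.9 − 1] = 10.5.
y₂ = 10.5 × 0.855 = 8.98 m.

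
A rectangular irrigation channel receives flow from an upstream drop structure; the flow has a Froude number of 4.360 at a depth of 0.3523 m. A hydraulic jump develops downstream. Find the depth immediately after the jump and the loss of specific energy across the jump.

y₂ = 2.003 m; ΔE = 1.594 m

Fr₁ = 4.360 (given).
Sequent-depth ratio: y₂/y₁ = ½[√(1 + 8Fr₁²) − 1] = ½[√153.08 − 1] = 5.686.
y₂ = 5.686 × 0.3523 = 2.003 m.
Head loss: ΔE = (y₂ − y₁)³/(4y₁y₂) = (2.003 − 0.3523)³/(4×0.3523×2.003) = 4.500/2.823 = 1.594 m.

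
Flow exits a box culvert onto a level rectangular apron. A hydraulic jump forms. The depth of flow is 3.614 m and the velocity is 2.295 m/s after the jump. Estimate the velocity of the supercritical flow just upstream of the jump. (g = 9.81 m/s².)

V₁ = 9.575 m/s

Fr₂ = V₂/√(g·y₂) = 2.295/√(9.81×3.614) = 0.3854.
Applying the sequent-depth relation in reverse, y₁/y₂ = ½[√(1 + 8Fr₂²) − 1] = ½[√2.1885 − 1] = 0.2397.
y₁ = 0.2397 × 3.614 = 0.8662 m.
V₁ = q/y₁ = 8.294/0.8662 = 9.575 m/s.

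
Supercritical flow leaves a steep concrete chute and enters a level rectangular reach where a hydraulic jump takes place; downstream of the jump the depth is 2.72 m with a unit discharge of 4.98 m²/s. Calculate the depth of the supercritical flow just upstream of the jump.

y₁ = 0.566 m

V₂ = q/y₂ = 4.98/2.72 = 1.83 m/s; Fr₂ = V₂/√(g·y₂) = 0.354.
Applying the sequent-depth relation in reverse, y₁/y₂ = ½[√(1 + 8Fr₂²) − 1] = ½[√2.005 − 1] = 0.208.
y₁ = 0.208 × 2.72 = 0.566 m.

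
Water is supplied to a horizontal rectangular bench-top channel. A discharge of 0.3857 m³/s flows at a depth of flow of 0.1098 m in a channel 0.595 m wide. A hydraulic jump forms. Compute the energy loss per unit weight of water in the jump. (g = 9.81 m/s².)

ΔE = 1.025 m

q = Q/b = 0.3857/0.595 = 0.6482 m²/s; V₁ = q/y₁ = 5.904 m/s. Fr₁ = V₁/√(g·y₁) = 5.688.
By Bélanger, y₂/y₁ = ½[√(1 + 8Fr₁²) − 1] = ½[√259.87 − 1] = 7.560.
y₂ = 7.560 × 0.1098 = 0.8301 m.
V₂ = q/y₂ = 0.6482/0.8301 = 0.7809 m/s. E₁ = y₁ + V₁²/2g = 1.886 m; E₂ = y₂ + V₂²/2g = 0.8612 m. ΔE = E₁ − E₂ = 1.025 m.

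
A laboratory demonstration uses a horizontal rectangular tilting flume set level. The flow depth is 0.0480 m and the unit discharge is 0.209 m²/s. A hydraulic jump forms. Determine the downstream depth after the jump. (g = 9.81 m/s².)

y₂ = 0.407 m

V₁ = q/y₁ = 0.209/0.0480 = 4.35 m/s. Fr₁ = V₁/√(g·y₁) = 4.35/√(9.81×0.0480) = 6.35.
By Bélanger, y₂/y₁ = ½[√(1 + 8Fr₁²) − 1] = ½[√323.1 − 1] = 8.49.
y₂ = 8.49 × 0.0480 = 0.407 m.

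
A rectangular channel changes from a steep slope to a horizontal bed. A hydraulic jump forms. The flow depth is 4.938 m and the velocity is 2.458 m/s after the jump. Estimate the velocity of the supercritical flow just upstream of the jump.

V₁ = 11.89 m/s

Fr₂ = V₂/√(g·y₂) = 2.458/√(9.81×4.938) = 0.3532.
The Bélanger relation is symmetric: y₁/y₂ = ½[√(1 + 8Fr₂²) − 1] = ½[√1.9978 − 1] = 0.2067.
y₁ = 0.2067 × 4.938 = 1.021 m.
V₁ = q/y₁ = 12.14/1.021 = 11.89 m/s.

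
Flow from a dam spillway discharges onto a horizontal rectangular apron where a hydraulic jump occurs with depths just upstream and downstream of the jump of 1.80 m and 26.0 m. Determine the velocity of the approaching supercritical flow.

For a rectangular channel the momentum equation gives q² = ½·g·y₁·y₂·(y₁ + y₂) = ½×9.81×1.80×26.0×27.8 = 6382.
q = √6382 = 79.9 m²/s.
V₁ = q/y₁ = 79.9/1.80 = 44.4 m/s.

V₁ = 44.4 m/s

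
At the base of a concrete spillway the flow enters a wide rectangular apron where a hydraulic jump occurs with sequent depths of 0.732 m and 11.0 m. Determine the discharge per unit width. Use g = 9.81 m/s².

For a rectangular channel the momentum equation gives q² = ½·g·y₁·y₂·(y₁ + y₂) = ½×9.81×0.732×11.0×11.7 = 463.
q = √463 = 21.5 m²/s.

q = 21.5 m²/s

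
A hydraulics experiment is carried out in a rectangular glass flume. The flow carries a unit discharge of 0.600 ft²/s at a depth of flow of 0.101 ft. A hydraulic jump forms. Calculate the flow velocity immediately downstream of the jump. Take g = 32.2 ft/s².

V₁ = q/y₁ = 0.600/0.101 = 5.94 ft/s. Fr₁ = V₁/√(g·y₁) = 5.94/√(32.2×0.101) = 3.29.
From the momentum equation for a rectangular channel, y₂/y₁ = ½[√(1 + 8Fr₁²) − 1] = ½[√87.81 − 1] = 4.19.
y₂ = 4.19 × 0.101 = 0.423 ft.
V₂ = q/y₂ = 0.600/0.423 = 1.42 ft/s.

V₂ = 1.42 ft/s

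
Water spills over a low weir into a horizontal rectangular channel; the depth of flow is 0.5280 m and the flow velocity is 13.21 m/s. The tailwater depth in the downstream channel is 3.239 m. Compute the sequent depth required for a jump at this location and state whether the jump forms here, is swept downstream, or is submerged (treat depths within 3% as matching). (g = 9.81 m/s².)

Fr₁ = V₁/√(g·y₁) = 13.21/√(9.81×0.5280) = 5.804.
Sequent-depth ratio: y₂/y₁ = ½[√(1 + 8Fr₁²) − 1] = ½[√270.52 − 1] = 7.724.
y₂ = 7.724 × 0.5280 = 4.078 m.
Tailwater y_tw = 3.239 m: y_tw < y₂, so the jump is swept downstream.

y₂ = 4.078 m; the jump is swept downstream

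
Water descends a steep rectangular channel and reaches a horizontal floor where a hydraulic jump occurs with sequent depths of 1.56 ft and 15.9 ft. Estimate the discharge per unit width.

q = 83.5 ft²/s

For a rectangular channel the momentum equation gives q² = ½·g·y₁·y₂·(y₁ + y₂) = ½×32.2×1.56×15.9×17.5 = 6973.
q = √6973 = 83.5 ft²/s.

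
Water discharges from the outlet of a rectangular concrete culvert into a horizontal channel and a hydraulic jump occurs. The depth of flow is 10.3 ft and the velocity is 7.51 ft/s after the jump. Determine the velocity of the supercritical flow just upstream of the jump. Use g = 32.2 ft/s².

V₁ = 28.0 ft/s

Fr₂ = V₂/√(g·y₂) = 7.51/√(32.2×10.3) = 0.412.
From the momentum equation (using Fr₂), y₁/y₂ = ½[√(1 + 8Fr₂²) − 1] = ½[√2.360 − 1] = 0.268.
y₁ = 0.268 × 10.3 = 2.76 ft.
V₁ = q/y₁ = 77.4/2.76 = 28.0 ft/s.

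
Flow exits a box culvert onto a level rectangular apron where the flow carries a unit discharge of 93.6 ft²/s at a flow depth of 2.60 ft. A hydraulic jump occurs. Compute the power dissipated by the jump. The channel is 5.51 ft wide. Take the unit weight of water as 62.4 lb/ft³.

V₁ = q/y₁ = 93.6/2.60 = 36.0 ft/s. Fr₁ = V₁/√(g·y₁) = 36.0/√(32.2×2.60) = 3.93.
Bélanger equation: y₂/y₁ = ½[√(1 + 8Fr₁²) − 1] = ½[√124.8 − 1] = 5.09.
y₂ = 5.09 × 2.60 = 13.2 ft.
Head loss: ΔE = (y₂ − y₁)³/(4y₁y₂) = (13.2 − 2.60)³/(4×2.60×13.2) = 1200/138 = 8.72 ft.
Q = q·b = 93.6 × 5.51 = 516 cfs. P = γ·Q·ΔE/550 = 62.4 × 516 × 8.72 / 550 = 510 hp.

P = 510 hp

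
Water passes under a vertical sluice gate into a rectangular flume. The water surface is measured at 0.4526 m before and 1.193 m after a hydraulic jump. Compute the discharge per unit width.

q = 2.088 m²/s

For a rectangular channel the momentum equation gives q² = ½·g·y₁·y₂·(y₁ + y₂) = ½×9.81×0.4526×1.193×1.646 = 4.358.
q = √4.358 = 2.088 m²/s.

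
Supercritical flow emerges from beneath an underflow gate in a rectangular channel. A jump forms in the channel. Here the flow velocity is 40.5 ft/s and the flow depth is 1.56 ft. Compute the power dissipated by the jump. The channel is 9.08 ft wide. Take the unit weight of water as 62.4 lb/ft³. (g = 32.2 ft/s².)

P = 959 hp

Fr₁ = V₁/√(g·y₁) = 40.5/√(32.2×1.56) = 5.71.
Sequent-depth ratio: y₂/y₁ = ½[√(1 + 8Fr₁²) − 1] = ½[√262.2 − 1] = 7.60.
y₂ = 7.60 × 1.56 = 11.9 ft.
q = V₁·y₁ = 40.5 × 1.56 = 63.2 ft²/s. V₂ = q/y₂ = 63.2/11.9 = 5.33 ft/s. E₁ = y₁ + V₁²/2g = 27.0 ft; E₂ = y₂ + V₂²/2g = 12.3 ft. ΔE = E₁ − E₂ = 14.7 ft.
Q = q·b = 63.2 × 9.08 = 574 cfs. P = γ·Q·ΔE/550 = 62.4 × 574 × 14.7 / 550 = 959 hp.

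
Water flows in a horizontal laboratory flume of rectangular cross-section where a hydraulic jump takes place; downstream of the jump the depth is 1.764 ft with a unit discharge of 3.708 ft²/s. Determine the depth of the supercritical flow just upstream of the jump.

V₂ = q/y₂ = 3.708/1.764 = 2.102 ft/s; Fr₂ = V₂/√(g·y₂) = 0.2789.
The Bélanger relation is symmetric: y₁/y₂ = ½[√(1 + 8Fr₂²) − 1] = ½[√1.6223 − 1] = 0.1369.
y₁ = 0.1369 × 1.764 = 0.2414 ft.

y₁ = 0.2414 ft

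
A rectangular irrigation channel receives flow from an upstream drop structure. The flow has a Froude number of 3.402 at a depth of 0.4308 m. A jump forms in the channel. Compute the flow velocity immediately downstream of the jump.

V₂ = 1.613 m/s

Fr₁ = 3.402 (given).
By Bélanger, y₂/y₁ = ½[√(1 + 8Fr₁²) − 1] = ½[√93.589 − 1] = 4.337.
y₂ = 4.337 × 0.4308 = 1.868 m.
V₁ = Fr₁·√(g·y₁) = 3.402×√(9.81×0.4308) = 6.994 m/s; q = V₁·y₁ = 3.013 m²/s.
V₂ = q/y₂ = 3.013/1.868 = 1.613 m/s.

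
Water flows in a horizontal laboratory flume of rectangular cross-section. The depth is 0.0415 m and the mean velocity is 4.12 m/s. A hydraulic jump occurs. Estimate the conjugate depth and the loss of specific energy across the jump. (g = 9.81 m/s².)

Fr₁ = V₁/√(g·y₁) = 4.12/√(9.81×0.0415) = 6.46.
By Bélanger, y₂/y₁ = ½[√(1 + 8Fr₁²) − 1] = ½[√334.6 − 1] = 8.65.
y₂ = 8.65 × 0.0415 = 0.359 m.
q = V₁·y₁ = 4.12 × 0.0415 = 0.171 m²/s. V₂ = q/y₂ = 0.171/0.359 = 0.477 m/s. E₁ = y₁ + V₁²/2g = 0.907 m; E₂ = y₂ + V₂²/2g = 0.370 m. ΔE = E₁ − E₂ = 0.536 m.

y₂ = 0.359 m; ΔE = 0.536 m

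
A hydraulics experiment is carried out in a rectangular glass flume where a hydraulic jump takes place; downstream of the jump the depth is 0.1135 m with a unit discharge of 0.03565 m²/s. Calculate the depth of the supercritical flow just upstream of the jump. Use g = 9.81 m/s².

V₂ = q/y₂ = 0.03565/0.1135 = 0.3141 m/s; Fr₂ = V₂/√(g·y₂) = 0.2977.
Since the conjugate-depth ratio holds either way, y₁/y₂ = ½[√(1 + 8Fr₂²) − 1] = ½[√1.7088 − 1] = 0.1536.
y₁ = 0.1536 × 0.1135 = 0.01744 m.

y₁ = 0.01744 m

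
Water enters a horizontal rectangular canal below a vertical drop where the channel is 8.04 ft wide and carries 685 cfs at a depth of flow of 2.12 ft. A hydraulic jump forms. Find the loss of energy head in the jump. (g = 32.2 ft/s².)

q = Q/b = 685/8.04 = 85.2 ft²/s; V₁ = q/y₁ = 40.2 ft/s. Fr₁ = V₁/√(g·y₁) = 4.86.
Conjugate-depth relation: y₂/y₁ = ½[√(1 + 8Fr₁²) − 1] = ½[√190.3 − 1] = 6.40.
y₂ = 6.40 × 2.12 = 13.6 ft.
V₂ = q/y₂ = 85.2/13.6 = 6.28 ft/s. E₁ = y₁ + V₁²/2g = 27.2 ft; E₂ = y₂ + V₂²/2g = 14.2 ft. ΔE = E₁ − E₂ = 13.0 ft.

ΔE = 13.0 ft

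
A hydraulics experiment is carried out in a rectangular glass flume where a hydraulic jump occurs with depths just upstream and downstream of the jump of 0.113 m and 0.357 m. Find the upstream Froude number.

Fr₁ = 2.56

For a rectangular channel the momentum equation gives q² = ½·g·y₁·y₂·(y₁ + y₂) = ½×9.81×0.113×0.357×0.470 = 0.0930.
q = √0.0930 = 0.305 m²/s.
V₁ = q/y₁ = 2.70 m/s; Fr₁ = V₁/√(g·y₁) = 2.56.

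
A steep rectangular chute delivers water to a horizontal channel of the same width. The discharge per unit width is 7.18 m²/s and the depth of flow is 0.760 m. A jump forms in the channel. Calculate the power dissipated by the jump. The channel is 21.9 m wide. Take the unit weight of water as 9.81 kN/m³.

P = 2650 kW

V₁ = q/y₁ = 7.18/0.760 = 9.45 m/s. Fr₁ = V₁/√(g·y₁) = 9.45/√(9.81×0.760) = 3.46.
By Bélanger, y₂/y₁ = ½[√(1 + 8Fr₁²) − 1] = ½[√96.77 − 1] = 4.42.
y₂ = 4.42 × 0.760 = 3.36 m.
V₂ = q/y₂ = 7.18/3.36 = 2.14 m/s. E₁ = y₁ + V₁²/2g = 5.31 m; E₂ = y₂ + V₂²/2g = 3.59 m. ΔE = E₁ − E₂ = 1.72 m.
Q = q·b = 7.18 × 21.9 = 157 m³/s. P = γ·Q·ΔE = 9.81 × 157 × 1.72 = 2650 kW.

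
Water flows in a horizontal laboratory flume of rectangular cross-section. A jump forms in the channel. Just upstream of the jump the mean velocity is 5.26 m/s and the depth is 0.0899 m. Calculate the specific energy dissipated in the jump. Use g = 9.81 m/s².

ΔE = 0.806 m

Fr₁ = V₁/√(g·y₁) = 5.26/√(9.81×0.0899) = 5.60.
From the momentum equation for a rectangular channel, y₂/y₁ = ½[√(1 + 8Fr₁²) − 1] = ½[√252.0 − 1] = 7.44.
y₂ = 7.44 × 0.0899 = 0.669 m.
q = V₁·y₁ = 5.26 × 0.0899 = 0.473 m²/s. V₂ = q/y₂ = 0.473/0.669 = 0.707 m/s. E₁ = y₁ + V₁²/2g = 1.50 m; E₂ = y₂ + V₂²/2g = 0.694 m. ΔE = E₁ − E₂ = 0.806 m.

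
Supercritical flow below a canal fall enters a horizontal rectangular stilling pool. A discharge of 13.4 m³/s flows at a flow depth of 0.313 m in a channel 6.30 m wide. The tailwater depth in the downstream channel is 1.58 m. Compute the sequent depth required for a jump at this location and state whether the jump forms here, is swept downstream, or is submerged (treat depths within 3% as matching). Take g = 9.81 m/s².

y₂ = 1.57 m; the jump forms here

q = Q/b = 13.4/6.30 = 2.13 m²/s; V₁ = q/y₁ = 6.80 m/s. Fr₁ = V₁/√(g·y₁) = 3.88.
Sequent-depth ratio: y₂/y₁ = ½[√(1 + 8Fr₁²) − 1] = ½[√121.3 − 1] = 5.01.
y₂ = 5.01 × 0.313 = 1.57 m.
Tailwater y_tw = 1.58 m: y_tw ≈ y₂, so the jump forms here.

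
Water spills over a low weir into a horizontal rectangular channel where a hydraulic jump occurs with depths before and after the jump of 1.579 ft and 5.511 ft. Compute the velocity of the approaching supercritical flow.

V₁ = 19.96 ft/s

For a rectangular channel the momentum equation gives q² = ½·g·y₁·y₂·(y₁ + y₂) = ½×32.2×1.579×5.511×7.090 = 993.3.
q = √993.3 = 31.52 ft²/s.
V₁ = q/y₁ = 31.52/1.579 = 19.96 ft/s.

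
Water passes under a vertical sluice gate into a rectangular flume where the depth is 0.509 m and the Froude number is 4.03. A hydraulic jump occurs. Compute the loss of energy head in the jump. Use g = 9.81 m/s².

ΔE = 1.83 m

Fr₁ = 4.03 (given).
Sequent-depth ratio: y₂/y₁ = ½[√(1 + 8Fr₁²) − 1] = ½[√130.9 − 1] = 5.22.
y₂ = 5.22 × 0.509 = 2.66 m.
V₁ = Fr₁·√(g·y₁) = 4.03×√(9.81×0.509) = 9.01 m/s; q = V₁·y₁ = 4.58 m²/s. V₂ = q/y₂ = 4.58/2.66 = 1.72 m/s. E₁ = y₁ + V₁²/2g = 4.64 m; E₂ = y₂ + V₂²/2g = 2.81 m. ΔE = E₁ − E₂ = 1.83 m.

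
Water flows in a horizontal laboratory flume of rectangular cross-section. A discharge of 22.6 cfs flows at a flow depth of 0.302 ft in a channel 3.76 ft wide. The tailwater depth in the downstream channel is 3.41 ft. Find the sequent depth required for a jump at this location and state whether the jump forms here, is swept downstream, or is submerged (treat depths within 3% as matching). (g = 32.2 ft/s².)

y₂ = 2.58 ft; the jump is submerged

q = Q/b = 22.6/3.76 = 6.01 ft²/s; V₁ = q/y₁ = 19.9 ft/s. Fr₁ = V₁/√(g·y₁) = 6.38.
Bélanger equation: y₂/y₁ = ½[√(1 + 8Fr₁²) − 1] = ½[√326.9 − 1] = 8.54.
y₂ = 8.54 × 0.302 = 2.58 ft.
Tailwater y_tw = 3.41 ft: y_tw > y₂, so the jump is submerged.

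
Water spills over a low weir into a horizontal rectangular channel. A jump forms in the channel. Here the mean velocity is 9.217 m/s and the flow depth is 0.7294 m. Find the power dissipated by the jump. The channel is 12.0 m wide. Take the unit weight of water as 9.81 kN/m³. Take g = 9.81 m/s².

P = 1288 kW

Fr₁ = V₁/√(g·y₁) = 9.217/√(9.81×0.7294) = 3.446.
Conjugate-depth relation: y₂/y₁ = ½[√(1 + 8Fr₁²) − 1] = ½[√95.980 − 1] = 4.398.
y₂ = 4.398 × 0.7294 = 3.208 m.
q = V₁·y₁ = 9.217 × 0.7294 = 6.723 m²/s. V₂ = q/y₂ = 6.723/3.208 = 2.095 m/s. E₁ = y₁ + V₁²/2g = 5.059 m; E₂ = y₂ + V₂²/2g = 3.432 m. ΔE = E₁ − E₂ = 1.627 m.
Q = q·b = 6.723 × 12.0 = 80.67 m³/s. P = γ·Q·ΔE = 9.81 × 80.67 × 1.627 = 1288 kW.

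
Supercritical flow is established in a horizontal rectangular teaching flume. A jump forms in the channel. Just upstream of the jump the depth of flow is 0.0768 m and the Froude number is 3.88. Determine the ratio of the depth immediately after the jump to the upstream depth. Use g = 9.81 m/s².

y₂/y₁ = 5.01

Fr₁ = 3.88 (given).
By Bélanger, y₂/y₁ = ½[√(1 + 8Fr₁²) − 1] = ½[√121.4 − 1] = 5.01.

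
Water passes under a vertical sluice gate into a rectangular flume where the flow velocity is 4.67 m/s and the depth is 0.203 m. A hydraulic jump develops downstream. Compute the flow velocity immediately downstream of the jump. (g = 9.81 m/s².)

Fr₁ = V₁/√(g·y₁) = 4.67/√(9.81×0.203) = 3.31.
Bélanger equation: y₂/y₁ = ½[√(1 + 8Fr₁²) − 1] = ½[√88.61 − 1] = 4.21.
y₂ = 4.21 × 0.203 = 0.854 m.
q = V₁·y₁ = 4.67 × 0.203 = 0.948 m²/s.
V₂ = q/y₂ = 0.948/0.854 = 1.11 m/s.

V₂ = 1.11 m/s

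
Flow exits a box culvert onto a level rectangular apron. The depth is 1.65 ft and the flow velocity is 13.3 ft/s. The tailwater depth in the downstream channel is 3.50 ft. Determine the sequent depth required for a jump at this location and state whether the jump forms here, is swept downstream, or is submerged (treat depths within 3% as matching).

y₂ = 3.51 ft; the jump forms here

Fr₁ = V₁/√(g·y₁) = 13.3/√(32.2×1.65) = 1.82.
Sequent-depth ratio: y₂/y₁ = ½[√(1 + 8Fr₁²) − 1] = ½[√27.64 − 1] = 2.13.
y₂ = 2.13 × 1.65 = 3.51 ft.
Tailwater y_tw = 3.50 ft: y_tw ≈ y₂, so the jump forms here.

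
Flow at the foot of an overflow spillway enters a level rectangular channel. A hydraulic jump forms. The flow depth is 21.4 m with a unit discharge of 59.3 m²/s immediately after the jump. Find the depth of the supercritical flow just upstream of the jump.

y₁ = 1.47 m

V₂ = q/y₂ = 59.3/21.4 = 2.77 m/s; Fr₂ = V₂/√(g·y₂) = 0.191.
From the momentum equation (using Fr₂), y₁/y₂ = ½[√(1 + 8Fr₂²) − 1] = ½[√1.293 − 1] = 0.0685.
y₁ = 0.0685 × 21.4 = 1.47 m.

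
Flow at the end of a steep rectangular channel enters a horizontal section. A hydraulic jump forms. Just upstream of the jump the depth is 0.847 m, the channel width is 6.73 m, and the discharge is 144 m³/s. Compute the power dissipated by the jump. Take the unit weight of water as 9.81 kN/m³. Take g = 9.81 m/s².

P = 32577 kW

q = Q/b = 144/6.73 = 21.4 m²/s; V₁ = q/y₁ = 25.3 m/s. Fr₁ = V₁/√(g·y₁) = 8.76.
Conjugate-depth relation: y₂/y₁ = ½[√(1 + 8Fr₁²) − 1] = ½[√615.4 − 1] = 11.9.
y₂ = 11.9 × 0.847 = 10.1 m.
V₂ = q/y₂ = 21.4/10.1 = 2.12 m/s. E₁ = y₁ + V₁²/2g = 33.4 m; E₂ = y₂ + V₂²/2g = 10.3 m. ΔE = E₁ − E₂ = 23.1 m.
P = γ·Q·ΔE = 9.81 × 144 × 23.1 = 32577 kW.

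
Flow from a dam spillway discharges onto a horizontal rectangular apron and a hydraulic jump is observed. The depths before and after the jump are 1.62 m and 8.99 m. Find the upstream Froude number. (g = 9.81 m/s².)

For a rectangular channel the momentum equation gives q² = ½·g·y₁·y₂·(y₁ + y₂) = ½×9.81×1.62×8.99×10.6 = 758.
q = √758 = 27.5 m²/s.
V₁ = q/y₁ = 17.0 m/s; Fr₁ = V₁/√(g·y₁) = 4.26.

Fr₁ = 4.26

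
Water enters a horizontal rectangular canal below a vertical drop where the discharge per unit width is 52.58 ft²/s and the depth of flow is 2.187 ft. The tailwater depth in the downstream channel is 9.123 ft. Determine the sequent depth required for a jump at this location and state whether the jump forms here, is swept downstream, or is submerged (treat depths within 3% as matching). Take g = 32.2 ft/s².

y₂ = 7.835 ft; the jump is submerged

V₁ = q/y₁ = 52.58/2.187 = 24.04 ft/s. Fr₁ = V₁/√(g·y₁) = 24.04/√(32.2×2.187) = 2.865.
From the momentum equation for a rectangular channel, y₂/y₁ = ½[√(1 + 8Fr₁²) − 1] = ½[√66.664 − 1] = 3.582.
y₂ = 3.582 × 2.187 = 7.835 ft.
Tailwater y_tw = 9.123 ft: y_tw > y₂, so the jump is submerged.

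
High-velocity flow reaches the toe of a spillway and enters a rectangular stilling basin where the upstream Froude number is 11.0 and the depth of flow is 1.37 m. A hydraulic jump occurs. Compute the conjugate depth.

y₂ = 20.6 m

Fr₁ = 11.0 (given).
Conjugate-depth relation: y₂/y₁ = ½[√(1 + 8Fr₁²) − 1] = ½[√969.0 − 1] = 15.1.
y₂ = 15.1 × 1.37 = 20.6 m.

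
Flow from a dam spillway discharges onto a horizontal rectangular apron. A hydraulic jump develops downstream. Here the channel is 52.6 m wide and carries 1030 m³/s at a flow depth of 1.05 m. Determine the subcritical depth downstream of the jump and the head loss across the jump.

q = Q/b = 1030/52.6 = 19.6 m²/s; V₁ = q/y₁ = 18.6 m/s. Fr₁ = V₁/√(g·y₁) = 5.81.
Bélanger equation: y₂/y₁ = ½[√(1 + 8Fr₁²) − 1] = ½[√271.1 − 1] = 7.73.
y₂ = 7.73 × 1.05 = 8.12 m.
Head loss: ΔE = (y₂ − y₁)³/(4y₁y₂) = (8.12 − 1.05)³/(4×1.05×8.12) = 353/34.1 = 10.4 m.

y₂ = 8.12 m; ΔE = 10.4 m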